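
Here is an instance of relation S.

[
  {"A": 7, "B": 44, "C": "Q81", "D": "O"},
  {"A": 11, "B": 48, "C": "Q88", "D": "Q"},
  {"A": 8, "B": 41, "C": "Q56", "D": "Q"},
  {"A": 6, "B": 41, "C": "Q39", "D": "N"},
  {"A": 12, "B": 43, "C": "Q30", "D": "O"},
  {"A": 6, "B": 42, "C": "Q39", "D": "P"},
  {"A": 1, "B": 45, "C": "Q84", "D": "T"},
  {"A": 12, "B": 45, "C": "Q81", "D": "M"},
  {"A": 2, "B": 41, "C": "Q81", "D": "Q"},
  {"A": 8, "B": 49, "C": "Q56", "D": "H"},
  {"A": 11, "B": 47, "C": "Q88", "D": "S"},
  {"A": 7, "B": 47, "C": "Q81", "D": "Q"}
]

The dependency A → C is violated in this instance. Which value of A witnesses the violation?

12

A=7: 2 rows → C = Q81, Q81 ✓
A=11: 2 rows → C = Q88, Q88 ✓
A=8: 2 rows → C = Q56, Q56 ✓
A=6: 2 rows → C = Q39, Q39 ✓
A=12: 2 rows → C takes values {Q30, Q81} — violation
A=1: 1 row → C = Q84 ✓
A=2: 1 row → C = Q81 ✓
The only A value with inconsistent C is A=12.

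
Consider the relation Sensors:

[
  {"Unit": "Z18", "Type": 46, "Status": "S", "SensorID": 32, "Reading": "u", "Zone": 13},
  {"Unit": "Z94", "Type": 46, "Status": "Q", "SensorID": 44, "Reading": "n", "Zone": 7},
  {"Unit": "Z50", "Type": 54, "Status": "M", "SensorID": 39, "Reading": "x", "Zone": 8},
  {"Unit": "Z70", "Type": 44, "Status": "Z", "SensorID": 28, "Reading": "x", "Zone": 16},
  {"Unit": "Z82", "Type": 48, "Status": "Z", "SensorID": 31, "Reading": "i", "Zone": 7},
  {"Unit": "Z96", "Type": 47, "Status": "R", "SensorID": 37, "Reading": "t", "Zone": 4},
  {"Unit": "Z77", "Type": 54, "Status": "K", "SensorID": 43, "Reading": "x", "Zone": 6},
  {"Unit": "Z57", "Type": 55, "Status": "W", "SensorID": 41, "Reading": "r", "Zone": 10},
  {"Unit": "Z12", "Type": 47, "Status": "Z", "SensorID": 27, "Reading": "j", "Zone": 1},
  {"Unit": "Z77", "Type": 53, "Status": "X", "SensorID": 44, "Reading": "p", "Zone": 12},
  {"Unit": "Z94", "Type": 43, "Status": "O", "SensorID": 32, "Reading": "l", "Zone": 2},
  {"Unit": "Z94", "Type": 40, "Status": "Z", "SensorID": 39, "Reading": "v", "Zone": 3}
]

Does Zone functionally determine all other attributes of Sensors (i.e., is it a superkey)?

Two distinct rows share Zone=7, so Zone does not determine every attribute — not a superkey.

No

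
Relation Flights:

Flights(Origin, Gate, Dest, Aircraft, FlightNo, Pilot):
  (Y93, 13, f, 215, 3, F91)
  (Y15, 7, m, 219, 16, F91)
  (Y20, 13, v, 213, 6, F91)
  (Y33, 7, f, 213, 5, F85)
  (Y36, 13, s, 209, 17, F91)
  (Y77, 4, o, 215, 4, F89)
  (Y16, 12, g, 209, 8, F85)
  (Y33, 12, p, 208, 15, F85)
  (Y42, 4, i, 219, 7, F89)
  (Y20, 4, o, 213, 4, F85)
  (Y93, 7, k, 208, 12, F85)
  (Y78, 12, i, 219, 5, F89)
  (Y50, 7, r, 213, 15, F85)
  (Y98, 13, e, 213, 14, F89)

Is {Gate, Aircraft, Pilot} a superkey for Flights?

Two distinct rows share (Gate=7, Aircraft=213, Pilot=F85), so {Gate, Aircraft, Pilot} does not determine every attribute — not a superkey.

No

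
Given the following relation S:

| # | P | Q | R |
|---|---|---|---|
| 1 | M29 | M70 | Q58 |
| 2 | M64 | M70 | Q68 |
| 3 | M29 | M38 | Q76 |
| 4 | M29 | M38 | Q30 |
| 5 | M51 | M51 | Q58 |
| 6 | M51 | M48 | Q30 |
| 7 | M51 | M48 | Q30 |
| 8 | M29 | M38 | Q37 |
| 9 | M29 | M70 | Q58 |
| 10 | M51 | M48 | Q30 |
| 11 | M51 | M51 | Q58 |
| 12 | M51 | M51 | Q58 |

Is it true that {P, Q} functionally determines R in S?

No

(P=M29, Q=M70): rows 1, 9 → R = Q58, Q58 ✓
(P=M64, Q=M70): row 2 → R = Q68 ✓
(P=M29, Q=M38): rows 3, 4, 8 → R takes values {Q76, Q30, Q37} — violation
(P=M51, Q=M51): rows 5, 11, 12 → R = Q58, Q58, Q58 ✓
(P=M51, Q=M48): rows 6, 7, 10 → R = Q30, Q30, Q30 ✓
Two rows agree on {P, Q} but differ on R, so {P, Q} → R does not hold.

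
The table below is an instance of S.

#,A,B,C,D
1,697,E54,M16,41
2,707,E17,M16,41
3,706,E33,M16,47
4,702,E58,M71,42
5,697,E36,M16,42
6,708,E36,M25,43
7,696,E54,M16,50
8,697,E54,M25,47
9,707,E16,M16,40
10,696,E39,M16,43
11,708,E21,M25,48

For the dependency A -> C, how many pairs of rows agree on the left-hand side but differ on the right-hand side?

2

A=697: violating pairs (1,8), (5,8) — 2 pairs.
A=707: all 2 rows agree on C — 0 pairs.
A=708: all 2 rows agree on C — 0 pairs.
A=696: all 2 rows agree on C — 0 pairs.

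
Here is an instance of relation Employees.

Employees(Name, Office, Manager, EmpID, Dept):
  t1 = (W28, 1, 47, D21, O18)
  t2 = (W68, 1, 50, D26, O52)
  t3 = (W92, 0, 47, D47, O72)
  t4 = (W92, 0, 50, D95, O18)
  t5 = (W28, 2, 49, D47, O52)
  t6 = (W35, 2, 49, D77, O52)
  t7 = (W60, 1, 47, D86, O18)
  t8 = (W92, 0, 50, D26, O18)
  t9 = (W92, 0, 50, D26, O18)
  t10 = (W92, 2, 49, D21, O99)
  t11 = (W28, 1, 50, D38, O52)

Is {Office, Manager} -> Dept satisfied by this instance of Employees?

No

(Office=1, Manager=47): rows 1, 7 → Dept = O18, O18 ✓
(Office=1, Manager=50): rows 2, 11 → Dept = O52, O52 ✓
(Office=0, Manager=47): row 3 → Dept = O72 ✓
(Office=0, Manager=50): rows 4, 8, 9 → Dept = O18, O18, O18 ✓
(Office=2, Manager=49): rows 5, 6, 10 → Dept takes values {O52, O99} — violation
Two rows agree on {Office, Manager} but differ on Dept, so {Office, Manager} -> Dept does not hold.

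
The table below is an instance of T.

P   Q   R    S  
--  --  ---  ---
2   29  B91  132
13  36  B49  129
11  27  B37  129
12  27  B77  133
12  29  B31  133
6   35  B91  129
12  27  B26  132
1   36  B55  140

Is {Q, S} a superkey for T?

Yes

All 8 rows have distinct {Q, S} values, so {Q, S} → (all attributes) holds and {Q, S} is a superkey.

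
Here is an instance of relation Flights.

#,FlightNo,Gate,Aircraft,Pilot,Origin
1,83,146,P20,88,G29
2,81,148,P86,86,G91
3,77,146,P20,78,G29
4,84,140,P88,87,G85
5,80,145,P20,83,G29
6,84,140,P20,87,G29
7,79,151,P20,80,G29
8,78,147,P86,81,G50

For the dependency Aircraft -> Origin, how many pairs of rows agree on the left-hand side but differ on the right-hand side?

Aircraft=P20: all 5 rows agree on Origin — 0 pairs.
Aircraft=P86: violating pairs (2,8) — 1 pair.

1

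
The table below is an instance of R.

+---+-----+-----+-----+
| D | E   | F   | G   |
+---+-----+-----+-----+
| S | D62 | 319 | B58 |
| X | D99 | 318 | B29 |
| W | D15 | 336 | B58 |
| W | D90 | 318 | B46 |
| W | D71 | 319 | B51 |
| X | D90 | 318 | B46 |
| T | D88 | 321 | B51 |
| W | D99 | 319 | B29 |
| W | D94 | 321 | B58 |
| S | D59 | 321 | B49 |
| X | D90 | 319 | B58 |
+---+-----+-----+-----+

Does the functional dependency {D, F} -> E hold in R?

(D=S, F=319): 1 row → E = D62 ✓
(D=X, F=318): 2 rows → E takes values {D99, D90} — violation
(D=W, F=336): 1 row → E = D15 ✓
(D=W, F=318): 1 row → E = D90 ✓
(D=W, F=319): 2 rows → E takes values {D71, D99} — violation
(D=T, F=321): 1 row → E = D88 ✓
(D=W, F=321): 1 row → E = D94 ✓
(D=S, F=321): 1 row → E = D59 ✓
(D=X, F=319): 1 row → E = D90 ✓
Two rows agree on {D, F} but differ on E, so {D, F} -> E does not hold.

No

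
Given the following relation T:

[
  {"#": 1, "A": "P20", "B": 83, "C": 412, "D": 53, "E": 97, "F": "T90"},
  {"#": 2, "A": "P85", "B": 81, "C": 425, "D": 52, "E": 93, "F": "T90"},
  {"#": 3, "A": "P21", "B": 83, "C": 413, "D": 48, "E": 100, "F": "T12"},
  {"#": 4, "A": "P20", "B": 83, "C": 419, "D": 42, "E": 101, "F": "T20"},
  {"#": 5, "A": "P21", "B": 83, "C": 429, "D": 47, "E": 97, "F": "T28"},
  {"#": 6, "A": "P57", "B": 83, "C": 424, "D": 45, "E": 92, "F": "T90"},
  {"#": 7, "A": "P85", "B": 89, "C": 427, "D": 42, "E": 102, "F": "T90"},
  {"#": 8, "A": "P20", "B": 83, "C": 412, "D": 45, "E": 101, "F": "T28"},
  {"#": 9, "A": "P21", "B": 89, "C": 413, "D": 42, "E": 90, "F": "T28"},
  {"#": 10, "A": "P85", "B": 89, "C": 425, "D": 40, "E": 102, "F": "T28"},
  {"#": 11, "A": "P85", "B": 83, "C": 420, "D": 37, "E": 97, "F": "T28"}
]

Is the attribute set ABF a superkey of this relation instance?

Yes

All 11 rows have distinct ABF values, so ABF → (all attributes) holds and ABF is a superkey.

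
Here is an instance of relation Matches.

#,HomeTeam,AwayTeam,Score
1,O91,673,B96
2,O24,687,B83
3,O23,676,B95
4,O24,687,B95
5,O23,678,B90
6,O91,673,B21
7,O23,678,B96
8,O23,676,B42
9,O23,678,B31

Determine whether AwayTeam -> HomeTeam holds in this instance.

AwayTeam=673: rows 1, 6 → HomeTeam = O91, O91 ✓
AwayTeam=687: rows 2, 4 → HomeTeam = O24, O24 ✓
AwayTeam=676: rows 3, 8 → HomeTeam = O23, O23 ✓
AwayTeam=678: rows 5, 7, 9 → HomeTeam = O23, O23, O23 ✓
Every AwayTeam value is associated with a single HomeTeam value, so AwayTeam -> HomeTeam holds.

Yes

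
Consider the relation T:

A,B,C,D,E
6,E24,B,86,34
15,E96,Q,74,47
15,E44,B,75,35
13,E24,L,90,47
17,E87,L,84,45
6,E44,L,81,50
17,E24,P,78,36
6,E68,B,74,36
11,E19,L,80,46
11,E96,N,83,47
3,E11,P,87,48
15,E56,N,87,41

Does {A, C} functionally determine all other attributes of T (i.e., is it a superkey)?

No

Two distinct rows share (A=6, C=B), so {A, C} does not determine every attribute — not a superkey.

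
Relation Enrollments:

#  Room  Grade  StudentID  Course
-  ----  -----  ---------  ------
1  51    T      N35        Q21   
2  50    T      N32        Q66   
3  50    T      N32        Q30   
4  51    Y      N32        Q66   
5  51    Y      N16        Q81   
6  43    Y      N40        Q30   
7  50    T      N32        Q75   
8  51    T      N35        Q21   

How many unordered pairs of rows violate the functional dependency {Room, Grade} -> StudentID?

1

(Room=51, Grade=T): all 2 rows agree on StudentID — 0 pairs.
(Room=50, Grade=T): all 3 rows agree on StudentID — 0 pairs.
(Room=51, Grade=Y): violating pairs (4,5) — 1 pair.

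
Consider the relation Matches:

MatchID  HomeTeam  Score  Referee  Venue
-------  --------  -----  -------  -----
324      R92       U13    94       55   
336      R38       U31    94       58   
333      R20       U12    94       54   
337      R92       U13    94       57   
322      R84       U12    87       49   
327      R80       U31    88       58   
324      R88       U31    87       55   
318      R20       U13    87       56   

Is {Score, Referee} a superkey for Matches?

No

Two distinct rows share (Score=U13, Referee=94), so {Score, Referee} does not determine every attribute — not a superkey.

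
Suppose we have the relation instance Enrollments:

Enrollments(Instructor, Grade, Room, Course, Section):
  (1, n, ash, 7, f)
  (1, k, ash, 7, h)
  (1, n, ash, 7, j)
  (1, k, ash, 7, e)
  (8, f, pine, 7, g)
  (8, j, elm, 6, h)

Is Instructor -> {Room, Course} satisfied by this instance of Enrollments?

Instructor=1: 4 rows → {Room,Course} = (ash, 7), (ash, 7), (ash, 7), (ash, 7) ✓
Instructor=8: 2 rows → {Room,Course} takes values {(pine, 7), (elm, 6)} — violation
Two rows agree on Instructor but differ on {Room, Course}, so Instructor -> {Room, Course} does not hold.

No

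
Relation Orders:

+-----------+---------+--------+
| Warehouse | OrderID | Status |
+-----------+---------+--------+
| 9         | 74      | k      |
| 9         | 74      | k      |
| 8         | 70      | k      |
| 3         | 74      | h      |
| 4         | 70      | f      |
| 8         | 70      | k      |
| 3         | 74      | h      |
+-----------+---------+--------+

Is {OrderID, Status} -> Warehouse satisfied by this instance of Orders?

Yes

(OrderID=74, Status=k): 2 rows → Warehouse = 9, 9 ✓
(OrderID=70, Status=k): 2 rows → Warehouse = 8, 8 ✓
(OrderID=74, Status=h): 2 rows → Warehouse = 3, 3 ✓
(OrderID=70, Status=f): 1 row → Warehouse = 4 ✓
Every {OrderID, Status} value is associated with a single Warehouse value, so {OrderID, Status} -> Warehouse holds.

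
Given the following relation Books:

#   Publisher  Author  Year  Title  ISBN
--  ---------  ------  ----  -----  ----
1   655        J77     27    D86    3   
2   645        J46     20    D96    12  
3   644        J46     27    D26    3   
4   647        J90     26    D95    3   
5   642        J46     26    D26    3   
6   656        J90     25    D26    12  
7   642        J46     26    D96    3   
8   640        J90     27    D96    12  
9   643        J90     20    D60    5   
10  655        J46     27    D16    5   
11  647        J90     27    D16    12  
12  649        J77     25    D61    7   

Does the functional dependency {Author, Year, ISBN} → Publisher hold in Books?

(Author=J77, Year=27, ISBN=3): row 1 → Publisher = 655 ✓
(Author=J46, Year=20, ISBN=12): row 2 → Publisher = 645 ✓
(Author=J46, Year=27, ISBN=3): row 3 → Publisher = 644 ✓
(Author=J90, Year=26, ISBN=3): row 4 → Publisher = 647 ✓
(Author=J46, Year=26, ISBN=3): rows 5, 7 → Publisher = 642, 642 ✓
(Author=J90, Year=25, ISBN=12): row 6 → Publisher = 656 ✓
(Author=J90, Year=27, ISBN=12): rows 8, 11 → Publisher takes values {640, 647} — violation
(Author=J90, Year=20, ISBN=5): row 9 → Publisher = 643 ✓
(Author=J46, Year=27, ISBN=5): row 10 → Publisher = 655 ✓
(Author=J77, Year=25, ISBN=7): row 12 → Publisher = 649 ✓
Two rows agree on {Author, Year, ISBN} but differ on Publisher, so {Author, Year, ISBN} → Publisher does not hold.

No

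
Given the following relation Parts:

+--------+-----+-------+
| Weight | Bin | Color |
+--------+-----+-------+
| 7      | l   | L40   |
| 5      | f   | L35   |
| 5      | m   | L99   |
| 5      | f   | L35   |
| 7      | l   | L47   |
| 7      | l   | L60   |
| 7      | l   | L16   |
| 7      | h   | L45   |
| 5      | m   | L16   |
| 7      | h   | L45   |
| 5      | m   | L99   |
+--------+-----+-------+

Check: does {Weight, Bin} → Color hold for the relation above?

(Weight=7, Bin=l): 4 rows → Color takes values {L40, L47, L60, L16} — violation
(Weight=5, Bin=f): 2 rows → Color = L35, L35 ✓
(Weight=5, Bin=m): 3 rows → Color takes values {L99, L16} — violation
(Weight=7, Bin=h): 2 rows → Color = L45, L45 ✓
Two rows agree on {Weight, Bin} but differ on Color, so {Weight, Bin} → Color does not hold.

No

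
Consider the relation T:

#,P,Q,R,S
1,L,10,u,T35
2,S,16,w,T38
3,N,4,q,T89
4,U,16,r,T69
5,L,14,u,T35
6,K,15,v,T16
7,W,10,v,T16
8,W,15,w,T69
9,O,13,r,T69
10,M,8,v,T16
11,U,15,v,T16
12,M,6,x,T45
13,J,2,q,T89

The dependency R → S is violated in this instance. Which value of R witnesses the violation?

R=u: rows 1, 5 → S = T35, T35 ✓
R=w: rows 2, 8 → S takes values {T38, T69} — violation
R=q: rows 3, 13 → S = T89, T89 ✓
R=r: rows 4, 9 → S = T69, T69 ✓
R=v: rows 6, 7, 10, 11 → S = T16, T16, T16, T16 ✓
R=x: row 12 → S = T45 ✓
The only R value with inconsistent S is R=w.

w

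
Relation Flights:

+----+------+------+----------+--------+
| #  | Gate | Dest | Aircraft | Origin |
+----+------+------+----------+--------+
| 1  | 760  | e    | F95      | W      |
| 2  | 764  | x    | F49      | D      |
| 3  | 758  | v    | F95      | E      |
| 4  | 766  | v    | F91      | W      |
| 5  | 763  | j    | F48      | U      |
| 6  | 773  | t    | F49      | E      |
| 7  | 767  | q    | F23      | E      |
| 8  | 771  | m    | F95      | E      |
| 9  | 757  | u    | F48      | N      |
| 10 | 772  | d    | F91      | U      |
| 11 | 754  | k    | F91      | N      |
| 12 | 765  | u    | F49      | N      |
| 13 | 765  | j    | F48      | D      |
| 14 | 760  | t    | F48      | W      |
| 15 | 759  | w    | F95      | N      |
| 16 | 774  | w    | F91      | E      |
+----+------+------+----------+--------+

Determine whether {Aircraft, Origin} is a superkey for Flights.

Rows 3 and 8 have the same {Aircraft, Origin} value (Aircraft=F95, Origin=E) but are distinct tuples, so {Aircraft, Origin} does not determine every attribute — not a superkey.

No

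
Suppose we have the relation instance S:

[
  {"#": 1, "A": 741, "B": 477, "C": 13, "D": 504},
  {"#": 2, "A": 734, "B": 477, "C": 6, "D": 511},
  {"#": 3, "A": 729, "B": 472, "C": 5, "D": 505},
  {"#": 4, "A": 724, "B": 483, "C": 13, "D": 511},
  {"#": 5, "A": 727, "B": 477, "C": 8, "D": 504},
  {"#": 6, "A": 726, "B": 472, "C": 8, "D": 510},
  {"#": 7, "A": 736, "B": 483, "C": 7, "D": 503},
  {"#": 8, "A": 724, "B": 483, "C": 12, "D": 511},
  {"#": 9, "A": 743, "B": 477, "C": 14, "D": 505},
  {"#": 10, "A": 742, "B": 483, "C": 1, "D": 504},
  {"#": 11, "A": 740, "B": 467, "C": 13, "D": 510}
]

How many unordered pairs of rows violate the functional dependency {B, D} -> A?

(B=477, D=504): violating pairs (1,5) — 1 pair.
(B=483, D=511): all 2 rows agree on A — 0 pairs.

1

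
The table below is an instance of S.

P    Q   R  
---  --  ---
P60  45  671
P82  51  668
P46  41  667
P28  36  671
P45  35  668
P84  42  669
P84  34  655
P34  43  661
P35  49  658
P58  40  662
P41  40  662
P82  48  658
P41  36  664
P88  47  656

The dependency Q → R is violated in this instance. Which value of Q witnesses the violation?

Q=45: 1 row → R = 671 ✓
Q=51: 1 row → R = 668 ✓
Q=41: 1 row → R = 667 ✓
Q=36: 2 rows → R takes values {671, 664} — violation
Q=35: 1 row → R = 668 ✓
Q=42: 1 row → R = 669 ✓
Q=34: 1 row → R = 655 ✓
Q=43: 1 row → R = 661 ✓
Q=49: 1 row → R = 658 ✓
Q=40: 2 rows → R = 662, 662 ✓
Q=48: 1 row → R = 658 ✓
Q=47: 1 row → R = 656 ✓
The only Q value with inconsistent R is Q=36.

36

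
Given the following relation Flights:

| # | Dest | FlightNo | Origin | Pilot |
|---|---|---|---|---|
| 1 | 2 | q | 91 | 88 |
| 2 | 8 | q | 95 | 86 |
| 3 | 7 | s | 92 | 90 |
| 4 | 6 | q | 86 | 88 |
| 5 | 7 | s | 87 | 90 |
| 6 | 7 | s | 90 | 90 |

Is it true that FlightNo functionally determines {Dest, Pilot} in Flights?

No

FlightNo=q: rows 1, 2, 4 → {Dest,Pilot} takes values {(2, 88), (8, 86), (6, 88)} — violation
FlightNo=s: rows 3, 5, 6 → {Dest,Pilot} = (7, 90), (7, 90), (7, 90) ✓
Two rows agree on FlightNo but differ on {Dest, Pilot}, so FlightNo -> {Dest, Pilot} does not hold.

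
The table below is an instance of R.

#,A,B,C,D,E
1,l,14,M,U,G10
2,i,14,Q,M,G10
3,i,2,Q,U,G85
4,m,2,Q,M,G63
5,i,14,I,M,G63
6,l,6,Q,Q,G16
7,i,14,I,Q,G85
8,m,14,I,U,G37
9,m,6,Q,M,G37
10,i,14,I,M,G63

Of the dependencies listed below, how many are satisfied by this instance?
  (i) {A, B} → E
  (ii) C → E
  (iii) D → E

(i) {A, B} → E: (A=i, B=14): rows 2, 5, 7, 10 → E takes values {G10, G63, G85} — violation — fails.
(ii) C → E: C=Q: rows 2, 3, 4, 6, 9 → E takes values {G10, G85, G63, G16, G37} — violation; C=I: rows 5, 7, 8, 10 → E takes values {G63, G85, G37} — violation — fails.
(iii) D → E: D=U: rows 1, 3, 8 → E takes values {G10, G85, G37} — violation; D=M: rows 2, 4, 5, 9, 10 → E takes values {G10, G63, G37} — violation; D=Q: rows 6, 7 → E takes values {G16, G85} — violation — fails.
None of the 3 dependencies hold.

0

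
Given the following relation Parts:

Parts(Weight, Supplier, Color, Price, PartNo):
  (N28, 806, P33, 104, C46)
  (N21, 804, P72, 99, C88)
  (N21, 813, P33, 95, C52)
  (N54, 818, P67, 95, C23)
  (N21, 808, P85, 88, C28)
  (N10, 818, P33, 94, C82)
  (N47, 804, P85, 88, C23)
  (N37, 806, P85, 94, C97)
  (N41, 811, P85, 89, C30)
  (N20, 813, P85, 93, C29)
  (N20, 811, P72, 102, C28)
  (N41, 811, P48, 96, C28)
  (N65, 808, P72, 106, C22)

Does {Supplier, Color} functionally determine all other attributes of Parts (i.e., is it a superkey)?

All 13 rows have distinct {Supplier, Color} values, so {Supplier, Color} → (all attributes) holds and {Supplier, Color} is a superkey.

Yes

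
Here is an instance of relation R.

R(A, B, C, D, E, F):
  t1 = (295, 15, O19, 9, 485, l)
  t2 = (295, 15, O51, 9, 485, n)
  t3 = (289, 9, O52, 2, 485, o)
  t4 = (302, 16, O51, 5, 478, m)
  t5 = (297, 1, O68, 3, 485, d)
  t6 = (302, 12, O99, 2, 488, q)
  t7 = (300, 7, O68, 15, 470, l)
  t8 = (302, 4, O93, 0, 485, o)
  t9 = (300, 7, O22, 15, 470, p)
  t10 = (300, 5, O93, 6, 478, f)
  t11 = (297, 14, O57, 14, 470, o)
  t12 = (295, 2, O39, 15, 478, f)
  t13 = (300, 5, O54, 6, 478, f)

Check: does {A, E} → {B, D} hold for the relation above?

Yes

(A=295, E=485): rows 1, 2 → {B,D} = (15, 9), (15, 9) ✓
(A=289, E=485): row 3 → {B,D} = (9, 2) ✓
(A=302, E=478): row 4 → {B,D} = (16, 5) ✓
(A=297, E=485): row 5 → {B,D} = (1, 3) ✓
(A=302, E=488): row 6 → {B,D} = (12, 2) ✓
(A=300, E=470): rows 7, 9 → {B,D} = (7, 15), (7, 15) ✓
(A=302, E=485): row 8 → {B,D} = (4, 0) ✓
(A=300, E=478): rows 10, 13 → {B,D} = (5, 6), (5, 6) ✓
(A=297, E=470): row 11 → {B,D} = (14, 14) ✓
(A=295, E=478): row 12 → {B,D} = (2, 15) ✓
Every {A, E} value is associated with a single {B, D} value, so {A, E} → {B, D} holds.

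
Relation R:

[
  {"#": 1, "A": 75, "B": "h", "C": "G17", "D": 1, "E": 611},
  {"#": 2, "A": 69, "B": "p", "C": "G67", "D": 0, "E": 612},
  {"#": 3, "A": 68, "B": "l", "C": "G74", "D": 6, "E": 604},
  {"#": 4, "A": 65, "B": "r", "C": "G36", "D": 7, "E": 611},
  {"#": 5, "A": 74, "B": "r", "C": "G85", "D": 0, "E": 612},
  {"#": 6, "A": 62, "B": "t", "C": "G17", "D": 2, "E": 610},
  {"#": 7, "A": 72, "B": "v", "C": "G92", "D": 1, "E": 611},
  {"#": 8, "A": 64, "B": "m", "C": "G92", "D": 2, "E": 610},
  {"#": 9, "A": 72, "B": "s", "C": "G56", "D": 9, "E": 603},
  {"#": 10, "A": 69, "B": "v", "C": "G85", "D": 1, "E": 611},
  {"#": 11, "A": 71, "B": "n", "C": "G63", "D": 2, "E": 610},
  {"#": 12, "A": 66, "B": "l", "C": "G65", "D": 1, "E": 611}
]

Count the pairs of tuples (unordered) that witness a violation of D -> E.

D=1: all 4 rows agree on E — 0 pairs.
D=0: all 2 rows agree on E — 0 pairs.
D=2: all 3 rows agree on E — 0 pairs.

0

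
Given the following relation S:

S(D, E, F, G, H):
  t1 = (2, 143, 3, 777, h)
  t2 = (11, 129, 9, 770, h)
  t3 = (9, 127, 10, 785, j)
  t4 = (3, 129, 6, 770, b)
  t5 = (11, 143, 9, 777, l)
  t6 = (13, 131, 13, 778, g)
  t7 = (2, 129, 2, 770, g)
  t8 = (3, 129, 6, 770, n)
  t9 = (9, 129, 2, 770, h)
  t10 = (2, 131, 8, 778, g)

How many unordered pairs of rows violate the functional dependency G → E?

0

G=777: all 2 rows agree on E — 0 pairs.
G=770: all 5 rows agree on E — 0 pairs.
G=778: all 2 rows agree on E — 0 pairs.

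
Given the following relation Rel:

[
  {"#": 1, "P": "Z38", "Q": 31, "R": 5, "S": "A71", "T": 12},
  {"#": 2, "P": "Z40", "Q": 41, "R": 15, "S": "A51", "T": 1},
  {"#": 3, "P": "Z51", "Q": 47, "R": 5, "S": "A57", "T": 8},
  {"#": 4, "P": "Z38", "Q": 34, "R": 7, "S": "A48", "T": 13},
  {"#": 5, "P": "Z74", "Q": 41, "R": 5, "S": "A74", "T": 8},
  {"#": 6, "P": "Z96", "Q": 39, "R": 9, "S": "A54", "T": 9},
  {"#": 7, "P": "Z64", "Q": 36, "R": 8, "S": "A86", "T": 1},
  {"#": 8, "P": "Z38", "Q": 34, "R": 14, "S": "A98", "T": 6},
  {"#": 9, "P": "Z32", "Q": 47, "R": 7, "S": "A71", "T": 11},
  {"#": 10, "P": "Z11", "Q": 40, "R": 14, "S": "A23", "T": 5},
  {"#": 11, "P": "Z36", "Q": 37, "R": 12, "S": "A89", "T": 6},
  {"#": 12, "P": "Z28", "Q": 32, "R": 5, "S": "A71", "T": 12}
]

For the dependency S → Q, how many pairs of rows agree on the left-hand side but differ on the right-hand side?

3

S=A71: violating pairs (1,9), (1,12), (9,12) — 3 pairs.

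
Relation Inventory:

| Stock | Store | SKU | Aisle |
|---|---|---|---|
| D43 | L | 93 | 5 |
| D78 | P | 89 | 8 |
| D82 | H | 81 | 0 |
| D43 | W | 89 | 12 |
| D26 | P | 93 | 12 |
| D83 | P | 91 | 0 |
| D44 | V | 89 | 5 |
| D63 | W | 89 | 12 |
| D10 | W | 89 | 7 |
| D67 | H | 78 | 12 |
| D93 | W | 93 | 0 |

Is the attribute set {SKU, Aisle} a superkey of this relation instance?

No

Two distinct rows share (SKU=89, Aisle=12), so {SKU, Aisle} does not determine every attribute — not a superkey.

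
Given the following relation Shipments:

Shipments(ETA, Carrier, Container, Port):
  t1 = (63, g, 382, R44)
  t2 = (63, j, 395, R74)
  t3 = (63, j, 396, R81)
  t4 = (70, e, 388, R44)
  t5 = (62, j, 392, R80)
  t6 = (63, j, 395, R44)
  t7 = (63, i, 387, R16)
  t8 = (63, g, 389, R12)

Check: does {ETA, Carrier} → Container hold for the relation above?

(ETA=63, Carrier=g): rows 1, 8 → Container takes values {382, 389} — violation
(ETA=63, Carrier=j): rows 2, 3, 6 → Container takes values {395, 396} — violation
(ETA=70, Carrier=e): row 4 → Container = 388 ✓
(ETA=62, Carrier=j): row 5 → Container = 392 ✓
(ETA=63, Carrier=i): row 7 → Container = 387 ✓
Two rows agree on {ETA, Carrier} but differ on Container, so {ETA, Carrier} → Container does not hold.

No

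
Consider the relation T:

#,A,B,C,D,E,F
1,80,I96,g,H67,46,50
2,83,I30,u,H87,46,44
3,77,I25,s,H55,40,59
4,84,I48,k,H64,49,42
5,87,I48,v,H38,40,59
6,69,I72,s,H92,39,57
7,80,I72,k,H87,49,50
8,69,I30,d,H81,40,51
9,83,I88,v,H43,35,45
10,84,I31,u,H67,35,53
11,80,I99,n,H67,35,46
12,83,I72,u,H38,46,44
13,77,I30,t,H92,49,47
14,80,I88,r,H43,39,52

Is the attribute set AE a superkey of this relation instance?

No

Rows 2 and 12 have the same AE value (A=83, E=46) but are distinct tuples, so AE does not determine every attribute — not a superkey.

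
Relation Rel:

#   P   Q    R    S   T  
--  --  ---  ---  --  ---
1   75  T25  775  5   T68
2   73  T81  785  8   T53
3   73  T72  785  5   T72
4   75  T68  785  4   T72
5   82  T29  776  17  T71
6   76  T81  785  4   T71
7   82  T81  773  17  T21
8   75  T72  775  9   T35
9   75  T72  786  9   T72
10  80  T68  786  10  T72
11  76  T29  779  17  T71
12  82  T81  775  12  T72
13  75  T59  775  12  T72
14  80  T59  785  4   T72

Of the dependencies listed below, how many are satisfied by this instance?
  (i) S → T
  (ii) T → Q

(i) S → T: S=5: rows 1, 3 → T takes values {T68, T72} — violation; S=4: rows 4, 6, 14 → T takes values {T72, T71} — violation; S=17: rows 5, 7, 11 → T takes values {T71, T21} — violation; S=9: rows 8, 9 → T takes values {T35, T72} — violation — fails.
(ii) T → Q: T=T72: rows 3, 4, 9, 10, 12, 13, 14 → Q takes values {T72, T68, T81, T59} — violation; T=T71: rows 5, 6, 11 → Q takes values {T29, T81} — violation — fails.
None of the 2 dependencies hold.

0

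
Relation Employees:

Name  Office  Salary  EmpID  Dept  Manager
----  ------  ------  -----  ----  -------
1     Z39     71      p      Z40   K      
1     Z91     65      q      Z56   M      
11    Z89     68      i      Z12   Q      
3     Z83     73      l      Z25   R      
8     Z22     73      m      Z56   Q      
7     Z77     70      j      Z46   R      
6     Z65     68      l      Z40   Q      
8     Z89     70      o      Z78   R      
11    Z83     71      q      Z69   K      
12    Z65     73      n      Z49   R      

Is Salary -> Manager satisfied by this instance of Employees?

No

Salary=71: 2 rows → Manager = K, K ✓
Salary=65: 1 row → Manager = M ✓
Salary=68: 2 rows → Manager = Q, Q ✓
Salary=73: 3 rows → Manager takes values {R, Q} — violation
Salary=70: 2 rows → Manager = R, R ✓
Two rows agree on Salary but differ on Manager, so Salary -> Manager does not hold.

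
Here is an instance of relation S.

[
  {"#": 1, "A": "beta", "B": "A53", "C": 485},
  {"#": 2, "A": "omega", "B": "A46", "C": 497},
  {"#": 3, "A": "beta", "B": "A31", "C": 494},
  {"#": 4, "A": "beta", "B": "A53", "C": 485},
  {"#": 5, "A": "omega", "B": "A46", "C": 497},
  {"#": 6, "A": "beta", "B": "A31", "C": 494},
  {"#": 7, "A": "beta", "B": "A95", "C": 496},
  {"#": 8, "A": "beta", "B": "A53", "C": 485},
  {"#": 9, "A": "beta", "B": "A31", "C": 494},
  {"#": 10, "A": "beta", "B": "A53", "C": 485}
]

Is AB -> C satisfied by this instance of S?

Yes

(A=beta, B=A53): rows 1, 4, 8, 10 → C = 485, 485, 485, 485 ✓
(A=omega, B=A46): rows 2, 5 → C = 497, 497 ✓
(A=beta, B=A31): rows 3, 6, 9 → C = 494, 494, 494 ✓
(A=beta, B=A95): row 7 → C = 496 ✓
Every AB value is associated with a single C value, so AB -> C holds.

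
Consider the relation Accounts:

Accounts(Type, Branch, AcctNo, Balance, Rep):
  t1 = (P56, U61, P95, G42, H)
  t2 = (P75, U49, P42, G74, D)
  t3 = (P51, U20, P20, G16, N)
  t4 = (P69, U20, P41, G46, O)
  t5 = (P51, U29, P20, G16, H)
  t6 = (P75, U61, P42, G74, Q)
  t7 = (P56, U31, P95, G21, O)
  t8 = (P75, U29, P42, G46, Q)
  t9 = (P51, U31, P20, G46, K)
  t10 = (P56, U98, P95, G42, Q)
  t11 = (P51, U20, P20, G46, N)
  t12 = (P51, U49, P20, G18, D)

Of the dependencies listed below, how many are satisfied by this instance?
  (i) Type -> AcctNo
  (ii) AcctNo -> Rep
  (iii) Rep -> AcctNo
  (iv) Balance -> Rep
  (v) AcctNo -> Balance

1

(i) Type -> AcctNo: every LHS value maps to a single RHS value — holds.
(ii) AcctNo -> Rep: AcctNo=P95: rows 1, 7, 10 → Rep takes values {H, O, Q} — violation; AcctNo=P42: rows 2, 6, 8 → Rep takes values {D, Q} — violation; AcctNo=P20: rows 3, 5, 9, 11, 12 → Rep takes values {N, H, K, D} — violation — fails.
(iii) Rep -> AcctNo: Rep=H: rows 1, 5 → AcctNo takes values {P95, P20} — violation; Rep=D: rows 2, 12 → AcctNo takes values {P42, P20} — violation; Rep=O: rows 4, 7 → AcctNo takes values {P41, P95} — violation; Rep=Q: rows 6, 8, 10 → AcctNo takes values {P42, P95} — violation — fails.
(iv) Balance -> Rep: Balance=G42: rows 1, 10 → Rep takes values {H, Q} — violation; Balance=G74: rows 2, 6 → Rep takes values {D, Q} — violation; Balance=G16: rows 3, 5 → Rep takes values {N, H} — violation; Balance=G46: rows 4, 8, 9, 11 → Rep takes values {O, Q, K, N} — violation — fails.
(v) AcctNo -> Balance: AcctNo=P95: rows 1, 7, 10 → Balance takes values {G42, G21} — violation; AcctNo=P42: rows 2, 6, 8 → Balance takes values {G74, G46} — violation; AcctNo=P20: rows 3, 5, 9, 11, 12 → Balance takes values {G16, G46, G18} — violation — fails.
1 of the 5 dependencies holds.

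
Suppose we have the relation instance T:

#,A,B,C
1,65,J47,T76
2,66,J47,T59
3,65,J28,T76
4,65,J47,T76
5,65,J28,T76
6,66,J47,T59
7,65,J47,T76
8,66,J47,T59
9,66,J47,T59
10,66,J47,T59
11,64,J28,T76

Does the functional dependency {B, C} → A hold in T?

No

(B=J47, C=T76): rows 1, 4, 7 → A = 65, 65, 65 ✓
(B=J47, C=T59): rows 2, 6, 8, 9, 10 → A = 66, 66, 66, 66, 66 ✓
(B=J28, C=T76): rows 3, 5, 11 → A takes values {65, 64} — violation
Two rows agree on {B, C} but differ on A, so {B, C} → A does not hold.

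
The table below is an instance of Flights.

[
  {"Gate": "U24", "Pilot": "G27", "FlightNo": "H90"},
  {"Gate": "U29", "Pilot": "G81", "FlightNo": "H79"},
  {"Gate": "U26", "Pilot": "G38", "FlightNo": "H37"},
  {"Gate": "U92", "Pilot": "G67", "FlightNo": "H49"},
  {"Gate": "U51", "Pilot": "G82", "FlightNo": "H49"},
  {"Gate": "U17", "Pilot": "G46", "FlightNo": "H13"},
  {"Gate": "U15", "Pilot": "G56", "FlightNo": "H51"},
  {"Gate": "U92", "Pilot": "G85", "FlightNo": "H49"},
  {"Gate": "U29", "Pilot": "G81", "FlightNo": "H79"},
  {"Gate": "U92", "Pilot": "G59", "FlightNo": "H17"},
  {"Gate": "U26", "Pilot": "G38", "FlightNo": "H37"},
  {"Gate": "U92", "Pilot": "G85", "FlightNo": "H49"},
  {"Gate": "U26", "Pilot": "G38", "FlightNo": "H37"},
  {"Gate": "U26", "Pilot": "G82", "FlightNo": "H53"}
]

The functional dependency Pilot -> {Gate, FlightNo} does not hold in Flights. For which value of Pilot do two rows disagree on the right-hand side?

Pilot=G27: 1 row → {Gate,FlightNo} = (U24, H90) ✓
Pilot=G81: 2 rows → {Gate,FlightNo} = (U29, H79), (U29, H79) ✓
Pilot=G38: 3 rows → {Gate,FlightNo} = (U26, H37), (U26, H37), (U26, H37) ✓
Pilot=G67: 1 row → {Gate,FlightNo} = (U92, H49) ✓
Pilot=G82: 2 rows → {Gate,FlightNo} takes values {(U51, H49), (U26, H53)} — violation
Pilot=G46: 1 row → {Gate,FlightNo} = (U17, H13) ✓
Pilot=G56: 1 row → {Gate,FlightNo} = (U15, H51) ✓
Pilot=G85: 2 rows → {Gate,FlightNo} = (U92, H49), (U92, H49) ✓
Pilot=G59: 1 row → {Gate,FlightNo} = (U92, H17) ✓
The only Pilot value with inconsistent RHS is Pilot=G82.

G82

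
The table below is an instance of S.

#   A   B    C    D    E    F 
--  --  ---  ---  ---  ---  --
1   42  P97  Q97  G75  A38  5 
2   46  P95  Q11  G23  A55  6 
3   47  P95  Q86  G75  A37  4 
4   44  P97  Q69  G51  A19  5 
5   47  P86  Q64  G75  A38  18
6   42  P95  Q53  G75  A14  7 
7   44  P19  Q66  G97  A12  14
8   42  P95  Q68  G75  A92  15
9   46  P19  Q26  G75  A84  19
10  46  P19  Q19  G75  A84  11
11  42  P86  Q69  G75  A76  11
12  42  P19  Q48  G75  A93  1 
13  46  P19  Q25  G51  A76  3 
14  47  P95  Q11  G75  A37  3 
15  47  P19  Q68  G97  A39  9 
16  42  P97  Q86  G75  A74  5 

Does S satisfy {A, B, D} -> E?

(A=42, B=P97, D=G75): rows 1, 16 → E takes values {A38, A74} — violation
(A=46, B=P95, D=G23): row 2 → E = A55 ✓
(A=47, B=P95, D=G75): rows 3, 14 → E = A37, A37 ✓
(A=44, B=P97, D=G51): row 4 → E = A19 ✓
(A=47, B=P86, D=G75): row 5 → E = A38 ✓
(A=42, B=P95, D=G75): rows 6, 8 → E takes values {A14, A92} — violation
(A=44, B=P19, D=G97): row 7 → E = A12 ✓
(A=46, B=P19, D=G75): rows 9, 10 → E = A84, A84 ✓
(A=42, B=P86, D=G75): row 11 → E = A76 ✓
(A=42, B=P19, D=G75): row 12 → E = A93 ✓
(A=46, B=P19, D=G51): row 13 → E = A76 ✓
(A=47, B=P19, D=G97): row 15 → E = A39 ✓
Two rows agree on {A, B, D} but differ on E, so {A, B, D} -> E does not hold.

No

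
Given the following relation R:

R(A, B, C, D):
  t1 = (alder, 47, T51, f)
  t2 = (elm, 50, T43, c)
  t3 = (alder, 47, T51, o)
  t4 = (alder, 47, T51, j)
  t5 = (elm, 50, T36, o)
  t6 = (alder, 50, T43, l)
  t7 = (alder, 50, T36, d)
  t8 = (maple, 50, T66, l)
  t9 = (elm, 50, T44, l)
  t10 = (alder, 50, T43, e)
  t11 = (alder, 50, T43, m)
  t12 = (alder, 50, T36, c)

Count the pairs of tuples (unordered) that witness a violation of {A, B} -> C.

9

(A=alder, B=47): all 3 rows agree on C — 0 pairs.
(A=elm, B=50): violating pairs (2,5), (2,9), (5,9) — 3 pairs.
(A=alder, B=50): violating pairs (6,7), (6,12), (7,10), (7,11), (10,12), (11,12) — 6 pairs.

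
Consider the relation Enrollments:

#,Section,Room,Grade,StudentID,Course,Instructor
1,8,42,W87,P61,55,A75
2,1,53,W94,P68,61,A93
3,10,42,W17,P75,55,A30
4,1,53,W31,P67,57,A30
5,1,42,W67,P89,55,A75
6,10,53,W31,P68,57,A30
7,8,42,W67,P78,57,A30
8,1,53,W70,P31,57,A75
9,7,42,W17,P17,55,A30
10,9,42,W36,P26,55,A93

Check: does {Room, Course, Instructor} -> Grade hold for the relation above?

No

(Room=42, Course=55, Instructor=A75): rows 1, 5 → Grade takes values {W87, W67} — violation
(Room=53, Course=61, Instructor=A93): row 2 → Grade = W94 ✓
(Room=42, Course=55, Instructor=A30): rows 3, 9 → Grade = W17, W17 ✓
(Room=53, Course=57, Instructor=A30): rows 4, 6 → Grade = W31, W31 ✓
(Room=42, Course=57, Instructor=A30): row 7 → Grade = W67 ✓
(Room=53, Course=57, Instructor=A75): row 8 → Grade = W70 ✓
(Room=42, Course=55, Instructor=A93): row 10 → Grade = W36 ✓
Two rows agree on {Room, Course, Instructor} but differ on Grade, so {Room, Course, Instructor} -> Grade does not hold.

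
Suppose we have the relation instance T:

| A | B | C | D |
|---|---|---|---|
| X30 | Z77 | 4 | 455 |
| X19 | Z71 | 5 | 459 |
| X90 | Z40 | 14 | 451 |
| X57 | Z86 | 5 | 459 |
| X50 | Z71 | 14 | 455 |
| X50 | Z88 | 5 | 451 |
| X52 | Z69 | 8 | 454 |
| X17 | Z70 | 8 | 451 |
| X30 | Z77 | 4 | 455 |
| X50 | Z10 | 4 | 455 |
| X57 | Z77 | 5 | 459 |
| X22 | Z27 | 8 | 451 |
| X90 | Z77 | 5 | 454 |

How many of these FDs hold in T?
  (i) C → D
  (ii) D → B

0

(i) C → D: C=5: 5 rows → D takes values {459, 451, 454} — violation; C=14: 2 rows → D takes values {451, 455} — violation; C=8: 3 rows → D takes values {454, 451} — violation — fails.
(ii) D → B: D=455: 4 rows → B takes values {Z77, Z71, Z10} — violation; D=459: 3 rows → B takes values {Z71, Z86, Z77} — violation; D=451: 4 rows → B takes values {Z40, Z88, Z70, Z27} — violation; D=454: 2 rows → B takes values {Z69, Z77} — violation — fails.
None of the 2 dependencies hold.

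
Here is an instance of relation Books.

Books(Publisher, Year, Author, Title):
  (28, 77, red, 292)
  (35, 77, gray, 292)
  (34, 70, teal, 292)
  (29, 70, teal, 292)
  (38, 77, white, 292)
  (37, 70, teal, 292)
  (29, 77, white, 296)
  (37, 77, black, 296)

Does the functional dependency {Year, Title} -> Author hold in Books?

No

(Year=77, Title=292): 3 rows → Author takes values {red, gray, white} — violation
(Year=70, Title=292): 3 rows → Author = teal, teal, teal ✓
(Year=77, Title=296): 2 rows → Author takes values {white, black} — violation
Two rows agree on {Year, Title} but differ on Author, so {Year, Title} -> Author does not hold.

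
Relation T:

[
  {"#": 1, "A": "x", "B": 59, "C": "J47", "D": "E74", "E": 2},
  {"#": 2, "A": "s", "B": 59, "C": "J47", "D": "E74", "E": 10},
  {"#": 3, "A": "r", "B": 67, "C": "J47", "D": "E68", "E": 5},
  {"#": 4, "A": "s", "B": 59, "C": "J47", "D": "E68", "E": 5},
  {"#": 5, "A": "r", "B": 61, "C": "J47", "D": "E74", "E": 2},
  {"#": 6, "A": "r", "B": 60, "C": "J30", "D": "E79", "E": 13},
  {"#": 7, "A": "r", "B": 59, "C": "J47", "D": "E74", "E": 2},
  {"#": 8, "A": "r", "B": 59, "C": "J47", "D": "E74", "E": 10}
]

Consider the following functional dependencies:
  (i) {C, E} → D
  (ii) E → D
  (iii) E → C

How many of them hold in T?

(i) {C, E} → D: every LHS value maps to a single RHS value — holds.
(ii) E → D: every LHS value maps to a single RHS value — holds.
(iii) E → C: every LHS value maps to a single RHS value — holds.
3 of the 3 dependencies hold.

3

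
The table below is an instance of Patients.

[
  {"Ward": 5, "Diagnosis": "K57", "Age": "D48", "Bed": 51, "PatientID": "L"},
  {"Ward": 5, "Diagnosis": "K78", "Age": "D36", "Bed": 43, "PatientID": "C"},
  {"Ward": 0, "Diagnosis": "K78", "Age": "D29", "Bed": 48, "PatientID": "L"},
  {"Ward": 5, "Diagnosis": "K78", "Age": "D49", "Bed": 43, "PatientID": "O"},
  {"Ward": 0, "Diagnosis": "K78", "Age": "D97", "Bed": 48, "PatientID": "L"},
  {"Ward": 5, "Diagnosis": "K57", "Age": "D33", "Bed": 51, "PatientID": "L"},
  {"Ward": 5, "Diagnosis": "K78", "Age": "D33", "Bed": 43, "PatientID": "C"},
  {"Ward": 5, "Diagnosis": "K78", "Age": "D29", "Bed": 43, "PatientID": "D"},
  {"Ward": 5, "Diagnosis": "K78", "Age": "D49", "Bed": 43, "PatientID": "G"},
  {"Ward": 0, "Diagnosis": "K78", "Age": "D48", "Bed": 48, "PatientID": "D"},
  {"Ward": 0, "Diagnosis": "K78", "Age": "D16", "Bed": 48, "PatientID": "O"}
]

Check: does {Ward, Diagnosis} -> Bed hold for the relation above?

(Ward=5, Diagnosis=K57): 2 rows → Bed = 51, 51 ✓
(Ward=5, Diagnosis=K78): 5 rows → Bed = 43, 43, 43, 43, 43 ✓
(Ward=0, Diagnosis=K78): 4 rows → Bed = 48, 48, 48, 48 ✓
Every {Ward, Diagnosis} value is associated with a single Bed value, so {Ward, Diagnosis} -> Bed holds.

Yes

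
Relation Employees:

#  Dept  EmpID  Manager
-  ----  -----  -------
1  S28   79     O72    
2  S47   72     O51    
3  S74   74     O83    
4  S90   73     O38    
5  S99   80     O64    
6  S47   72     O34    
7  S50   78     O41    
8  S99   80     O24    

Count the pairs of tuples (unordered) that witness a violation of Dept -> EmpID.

Dept=S47: all 2 rows agree on EmpID — 0 pairs.
Dept=S99: all 2 rows agree on EmpID — 0 pairs.

0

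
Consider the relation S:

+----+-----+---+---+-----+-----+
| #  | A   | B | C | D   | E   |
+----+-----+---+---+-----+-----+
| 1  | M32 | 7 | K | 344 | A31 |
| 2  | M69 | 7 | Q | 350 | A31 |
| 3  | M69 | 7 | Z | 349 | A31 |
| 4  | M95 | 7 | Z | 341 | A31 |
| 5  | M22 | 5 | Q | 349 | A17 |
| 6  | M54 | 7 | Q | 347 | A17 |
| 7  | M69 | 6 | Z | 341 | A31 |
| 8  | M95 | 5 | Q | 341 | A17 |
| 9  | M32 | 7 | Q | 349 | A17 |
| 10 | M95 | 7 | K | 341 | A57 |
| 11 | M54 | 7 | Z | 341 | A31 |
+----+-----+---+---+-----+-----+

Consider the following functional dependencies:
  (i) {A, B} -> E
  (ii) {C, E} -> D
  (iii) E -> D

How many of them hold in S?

0

(i) {A, B} -> E: (A=M32, B=7): rows 1, 9 → E takes values {A31, A17} — violation; (A=M95, B=7): rows 4, 10 → E takes values {A31, A57} — violation; (A=M54, B=7): rows 6, 11 → E takes values {A17, A31} — violation — fails.
(ii) {C, E} -> D: (C=Z, E=A31): rows 3, 4, 7, 11 → D takes values {349, 341} — violation; (C=Q, E=A17): rows 5, 6, 8, 9 → D takes values {349, 347, 341} — violation — fails.
(iii) E -> D: E=A31: rows 1, 2, 3, 4, 7, 11 → D takes values {344, 350, 349, 341} — violation; E=A17: rows 5, 6, 8, 9 → D takes values {349, 347, 341} — violation — fails.
None of the 3 dependencies hold.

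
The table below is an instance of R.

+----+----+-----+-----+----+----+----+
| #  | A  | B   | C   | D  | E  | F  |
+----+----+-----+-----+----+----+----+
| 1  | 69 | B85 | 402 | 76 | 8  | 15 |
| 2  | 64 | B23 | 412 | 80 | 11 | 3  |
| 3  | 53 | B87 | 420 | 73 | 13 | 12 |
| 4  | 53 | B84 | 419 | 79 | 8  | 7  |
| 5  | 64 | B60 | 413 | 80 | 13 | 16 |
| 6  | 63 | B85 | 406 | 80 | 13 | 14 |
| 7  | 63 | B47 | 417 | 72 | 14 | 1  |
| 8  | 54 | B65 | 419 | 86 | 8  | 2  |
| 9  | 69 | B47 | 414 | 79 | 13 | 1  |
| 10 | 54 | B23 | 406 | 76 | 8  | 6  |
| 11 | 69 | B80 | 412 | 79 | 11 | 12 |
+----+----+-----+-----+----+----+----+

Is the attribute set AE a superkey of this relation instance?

Rows 8 and 10 have the same AE value (A=54, E=8) but are distinct tuples, so AE does not determine every attribute — not a superkey.

No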